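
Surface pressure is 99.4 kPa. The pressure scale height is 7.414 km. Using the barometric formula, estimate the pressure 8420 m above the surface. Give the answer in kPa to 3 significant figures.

P ≈ 31.9 kPa

Barometric formula: P = P₀ exp(−z/H).
z/H = 8420.0/7414.0 = 1.1357; exp(−1.1357) = 0.32120.
P = 99.4 × 0.32120 = 31.927 kPa.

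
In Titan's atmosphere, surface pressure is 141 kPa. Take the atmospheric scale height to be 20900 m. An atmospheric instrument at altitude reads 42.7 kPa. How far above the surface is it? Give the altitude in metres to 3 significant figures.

Invert the barometric formula: z = H ln(P₀/P).
P₀/P = 141/42.7 = 3.3021; ln(3.3021) = 1.1946.
z = 20900 × 1.1946 = 24967 m.

z ≈ 25000 m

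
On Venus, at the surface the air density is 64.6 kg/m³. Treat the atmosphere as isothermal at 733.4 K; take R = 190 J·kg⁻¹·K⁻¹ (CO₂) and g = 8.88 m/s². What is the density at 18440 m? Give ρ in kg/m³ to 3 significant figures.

ρ ≈ 19.9 kg/m³

Scale height: H = RT/g = 190 × 733.4 / 8.88 = 15692 m.
In an isothermal atmosphere, density decays like pressure: ρ = ρ₀ exp(−z/H).
z/H = 18440/15692 = 1.1751; exp(−1.1751) = 0.30879.
ρ = 64.6 × 0.30879 = 19.948 kg/m³.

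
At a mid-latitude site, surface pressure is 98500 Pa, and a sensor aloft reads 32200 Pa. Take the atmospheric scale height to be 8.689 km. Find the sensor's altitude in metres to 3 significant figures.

Invert the barometric formula: z = H ln(P₀/P).
P₀/P = 98500/32200 = 3.0590; ln(3.0590) = 1.1181.
z = 8689.0 × 1.1181 = 9715.2 m.

z ≈ 9720 m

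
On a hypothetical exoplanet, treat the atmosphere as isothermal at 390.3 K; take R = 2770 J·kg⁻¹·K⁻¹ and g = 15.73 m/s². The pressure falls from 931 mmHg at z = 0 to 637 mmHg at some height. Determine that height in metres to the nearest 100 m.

Scale height: H = RT/g = 2770 × 390.3 / 15.73 = 68731 m.
Invert the barometric formula: z = H ln(P₀/P).
P₀/P = 931/637 = 1.4615; ln(1.4615) = 0.37946.
z = 68731 × 0.37946 = 26081 m.

z ≈ 26100 m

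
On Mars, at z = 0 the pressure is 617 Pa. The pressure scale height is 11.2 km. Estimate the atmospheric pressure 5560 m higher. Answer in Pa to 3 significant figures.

P ≈ 376 Pa

Barometric formula: P = P₀ exp(−z/H).
z/H = 5560.0/11200 = 0.49643; exp(−0.49643) = 0.60870.
P = 617 × 0.60870 = 375.57 Pa.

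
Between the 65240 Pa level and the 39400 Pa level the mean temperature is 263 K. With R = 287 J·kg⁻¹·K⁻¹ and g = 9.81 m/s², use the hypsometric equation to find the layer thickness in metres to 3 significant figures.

Hypsometric equation: Δz = (R T̄/g) ln(P₁/P₂).
R T̄/g = 287 × 263 / 9.81 = 7694.3 m.
ln(65240/39400) = ln(1.6558) = 0.50428.
Δz = 7694.3 × 0.50428 = 3880.1 m.

Δz ≈ 3880 m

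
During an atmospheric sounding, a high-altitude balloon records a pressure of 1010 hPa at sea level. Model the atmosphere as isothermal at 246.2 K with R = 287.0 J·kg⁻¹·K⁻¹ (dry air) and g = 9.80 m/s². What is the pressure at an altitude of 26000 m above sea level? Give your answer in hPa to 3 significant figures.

Scale height: H = RT/g = 287.0 × 246.2 / 9.80 = 7210.1 m.
Barometric formula: P = P₀ exp(−z/H).
z/H = 26000/7210.1 = 3.6061; exp(−3.6061) = 0.027158.
P = 1010 × 0.027158 = 27.430 hPa.

P ≈ 27.4 hPa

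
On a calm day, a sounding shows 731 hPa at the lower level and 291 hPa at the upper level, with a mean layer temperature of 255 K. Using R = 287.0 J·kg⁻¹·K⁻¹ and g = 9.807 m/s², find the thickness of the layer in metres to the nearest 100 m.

Δz ≈ 6900 m

Hypsometric equation: Δz = (R T̄/g) ln(P₁/P₂).
R T̄/g = 287.0 × 255 / 9.807 = 7462.5 m.
ln(731/291) = ln(2.5120) = 0.92108.
Δz = 7462.5 × 0.92108 = 6873.6 m.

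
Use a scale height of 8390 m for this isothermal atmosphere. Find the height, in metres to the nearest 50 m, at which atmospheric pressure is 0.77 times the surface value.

z ≈ 2200 m

Set P/P₀ = exp(−z/H) = 0.77, so z = −H ln(0.77).
−ln(0.77) = 0.26136; z = 8390.0 × 0.26136 = 2192.8 m.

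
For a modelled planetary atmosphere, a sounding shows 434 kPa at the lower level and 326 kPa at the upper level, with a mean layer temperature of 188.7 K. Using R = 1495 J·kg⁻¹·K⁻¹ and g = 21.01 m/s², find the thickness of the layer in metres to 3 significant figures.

Δz ≈ 3840 m

Hypsometric equation: Δz = (R T̄/g) ln(P₁/P₂).
R T̄/g = 1495 × 188.7 / 21.01 = 13427 m.
ln(434/326) = ln(1.3313) = 0.28616.
Δz = 13427 × 0.28616 = 3842.3 m.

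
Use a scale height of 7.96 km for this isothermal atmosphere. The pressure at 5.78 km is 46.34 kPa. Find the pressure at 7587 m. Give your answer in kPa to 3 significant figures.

P ≈ 36.9 kPa

Between two levels, P₂ = P₁ exp(−Δz/H) with Δz = z₂ − z₁.
Δz = 7587.0 − 5780.0 = 1807.0 m; Δz/H = 1807.0/7960.0 = 0.22701.
P₂ = 46.34 × exp(−0.22701) = 46.34 × 0.79691 = 36.929 kPa.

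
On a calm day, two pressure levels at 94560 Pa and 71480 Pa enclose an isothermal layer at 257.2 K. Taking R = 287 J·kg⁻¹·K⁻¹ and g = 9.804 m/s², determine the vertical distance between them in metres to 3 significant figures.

Δz ≈ 2110 m

Hypsometric equation: Δz = (R T̄/g) ln(P₁/P₂).
R T̄/g = 287 × 257.2 / 9.804 = 7529.2 m.
ln(94560/71480) = ln(1.3229) = 0.27983.
Δz = 7529.2 × 0.27983 = 2106.9 m.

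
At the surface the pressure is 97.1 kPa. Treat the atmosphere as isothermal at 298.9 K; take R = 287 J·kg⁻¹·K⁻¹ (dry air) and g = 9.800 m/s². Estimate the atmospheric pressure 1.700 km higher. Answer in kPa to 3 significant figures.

Scale height: H = RT/g = 287 × 298.9 / 9.800 = 8753.5 m.
Barometric formula: P = P₀ exp(−z/H).
z/H = 1700.0/8753.5 = 0.19421; exp(−0.19421) = 0.82348.
P = 97.1 × 0.82348 = 79.960 kPa.

P ≈ 80.0 kPa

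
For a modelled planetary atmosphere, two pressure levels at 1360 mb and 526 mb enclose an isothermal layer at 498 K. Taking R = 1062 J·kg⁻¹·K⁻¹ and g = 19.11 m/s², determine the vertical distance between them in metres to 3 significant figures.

Hypsometric equation: Δz = (R T̄/g) ln(P₁/P₂).
R T̄/g = 1062 × 498 / 19.11 = 27675 m.
ln(1360/526) = ln(2.5856) = 0.94996.
Δz = 27675 × 0.94996 = 26290 m.

Δz ≈ 26300 m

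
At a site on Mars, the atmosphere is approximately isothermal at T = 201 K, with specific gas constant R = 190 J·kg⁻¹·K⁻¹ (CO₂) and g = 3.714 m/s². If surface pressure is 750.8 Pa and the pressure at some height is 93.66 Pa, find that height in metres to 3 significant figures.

z ≈ 21400 m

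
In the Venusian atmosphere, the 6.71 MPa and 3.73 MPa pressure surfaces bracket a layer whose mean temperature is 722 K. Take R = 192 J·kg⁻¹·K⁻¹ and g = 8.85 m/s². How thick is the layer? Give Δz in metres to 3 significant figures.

Hypsometric equation: Δz = (R T̄/g) ln(P₁/P₂).
R T̄/g = 192 × 722 / 8.85 = 15664 m.
ln(6.71/3.73) = ln(1.7989) = 0.58718.
Δz = 15664 × 0.58718 = 9197.6 m.

Δz ≈ 9200 m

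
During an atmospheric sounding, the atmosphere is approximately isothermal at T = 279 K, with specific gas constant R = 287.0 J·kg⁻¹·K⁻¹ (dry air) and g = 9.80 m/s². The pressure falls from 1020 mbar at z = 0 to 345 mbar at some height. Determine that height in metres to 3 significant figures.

z ≈ 8860 m

Scale height: H = RT/g = 287.0 × 279 / 9.80 = 8170.7 m.
Invert the barometric formula: z = H ln(P₀/P).
P₀/P = 1020/345 = 2.9565; ln(2.9565) = 1.0840.
z = 8170.7 × 1.0840 = 8857.0 m.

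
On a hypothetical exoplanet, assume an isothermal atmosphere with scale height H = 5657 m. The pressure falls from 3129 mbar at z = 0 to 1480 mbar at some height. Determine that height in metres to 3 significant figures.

Invert the barometric formula: z = H ln(P₀/P).
P₀/P = 3129/1480 = 2.1142; ln(2.1142) = 0.74868.
z = 5657.0 × 0.74868 = 4235.3 m.

z ≈ 4240 m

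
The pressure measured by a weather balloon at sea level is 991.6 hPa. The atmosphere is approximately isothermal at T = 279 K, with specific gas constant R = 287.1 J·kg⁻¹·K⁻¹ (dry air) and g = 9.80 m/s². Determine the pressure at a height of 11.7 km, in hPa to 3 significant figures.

Scale height: H = RT/g = 287.1 × 279 / 9.80 = 8173.6 m.
Barometric formula: P = P₀ exp(−z/H).
z/H = 11700/8173.6 = 1.4314; exp(−1.4314) = 0.23897.
P = 991.6 × 0.23897 = 236.96 hPa.

P ≈ 237 hPa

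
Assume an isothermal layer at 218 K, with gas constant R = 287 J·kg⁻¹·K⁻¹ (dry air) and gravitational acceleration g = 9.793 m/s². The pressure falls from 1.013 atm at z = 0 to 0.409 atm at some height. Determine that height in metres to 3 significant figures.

Scale height: H = RT/g = 287 × 218 / 9.793 = 6388.8 m.
Invert the barometric formula: z = H ln(P₀/P).
P₀/P = 1.013/0.409 = 2.4768; ln(2.4768) = 0.90697.
z = 6388.8 × 0.90697 = 5794.4 m.

z ≈ 5790 m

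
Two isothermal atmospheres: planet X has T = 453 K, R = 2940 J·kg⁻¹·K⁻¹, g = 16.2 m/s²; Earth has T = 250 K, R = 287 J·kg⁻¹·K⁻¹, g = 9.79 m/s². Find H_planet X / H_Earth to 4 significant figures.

H_planet X/H_Earth ≈ 11.22

H = RT/g for each body.
H_planet X = 2940 × 453 / 16.2 = 82211 m.
H_Earth = 287 × 250 / 9.79 = 7328.9 m.
H_planet X/H_Earth = 82211/7328.9 = 11.217.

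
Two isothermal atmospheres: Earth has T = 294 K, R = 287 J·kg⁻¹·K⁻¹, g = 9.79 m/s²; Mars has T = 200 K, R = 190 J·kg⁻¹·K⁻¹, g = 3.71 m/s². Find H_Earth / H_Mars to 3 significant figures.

H = RT/g for each body.
H_Earth = 287 × 294 / 9.79 = 8618.8 m.
H_Mars = 190 × 200 / 3.71 = 10243 m.
H_Earth/H_Mars = 8618.8/10243 = 0.84143.

H_Earth/H_Mars ≈ 0.841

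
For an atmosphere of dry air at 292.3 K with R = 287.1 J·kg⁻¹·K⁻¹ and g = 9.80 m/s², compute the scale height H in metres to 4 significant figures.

The scale height of an isothermal atmosphere is H = RT/g.
H = 287.1 × 292.3 / 9.80 = 83919/9.80 = 8563.2 m.

H ≈ 8563 m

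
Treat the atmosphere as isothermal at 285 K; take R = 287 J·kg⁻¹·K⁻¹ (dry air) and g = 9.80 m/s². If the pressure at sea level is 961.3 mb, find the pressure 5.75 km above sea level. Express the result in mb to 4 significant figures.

P ≈ 482.7 mb

Scale height: H = RT/g = 287 × 285 / 9.80 = 8346.4 m.
Barometric formula: P = P₀ exp(−z/H).
z/H = 5750.0/8346.4 = 0.68892; exp(−0.68892) = 0.50212.
P = 961.3 × 0.50212 = 482.69 mb.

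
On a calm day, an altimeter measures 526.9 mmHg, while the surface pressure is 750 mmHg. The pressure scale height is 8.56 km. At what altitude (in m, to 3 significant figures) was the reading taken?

z ≈ 3020 m

Invert the barometric formula: z = H ln(P₀/P).
P₀/P = 750/526.9 = 1.4234; ln(1.4234) = 0.35305.
z = 8560.0 × 0.35305 = 3022.1 m.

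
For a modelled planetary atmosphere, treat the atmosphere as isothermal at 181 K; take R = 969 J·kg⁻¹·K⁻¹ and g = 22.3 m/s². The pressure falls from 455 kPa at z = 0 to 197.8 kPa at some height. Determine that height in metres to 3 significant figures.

z ≈ 6550 m

Scale height: H = RT/g = 969 × 181 / 22.3 = 7865.0 m.
Invert the barometric formula: z = H ln(P₀/P).
P₀/P = 455/197.8 = 2.3003; ln(2.3003) = 0.83304.
z = 7865.0 × 0.83304 = 6551.9 m.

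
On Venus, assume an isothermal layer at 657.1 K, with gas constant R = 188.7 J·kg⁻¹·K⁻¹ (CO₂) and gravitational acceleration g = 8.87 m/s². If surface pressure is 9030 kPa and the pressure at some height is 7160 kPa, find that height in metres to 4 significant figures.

Scale height: H = RT/g = 188.7 × 657.1 / 8.87 = 13979 m.
Invert the barometric formula: z = H ln(P₀/P).
P₀/P = 9030/7160 = 1.2612; ln(1.2612) = 0.23206.
z = 13979 × 0.23206 = 3244.0 m.

z ≈ 3244 m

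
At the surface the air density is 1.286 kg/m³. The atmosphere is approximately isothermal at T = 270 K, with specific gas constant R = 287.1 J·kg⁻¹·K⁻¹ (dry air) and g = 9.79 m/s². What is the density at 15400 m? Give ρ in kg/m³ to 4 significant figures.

ρ ≈ 0.1839 kg/m³

Scale height: H = RT/g = 287.1 × 270 / 9.79 = 7918.0 m.
In an isothermal atmosphere, density decays like pressure: ρ = ρ₀ exp(−z/H).
z/H = 15400/7918.0 = 1.9449; exp(−1.9449) = 0.14300.
ρ = 1.286 × 0.14300 = 0.18390 kg/m³.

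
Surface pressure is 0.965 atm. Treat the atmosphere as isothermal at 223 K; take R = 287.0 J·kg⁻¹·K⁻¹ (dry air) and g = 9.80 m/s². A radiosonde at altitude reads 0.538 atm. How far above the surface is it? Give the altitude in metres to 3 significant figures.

Scale height: H = RT/g = 287.0 × 223 / 9.80 = 6530.7 m.
Invert the barometric formula: z = H ln(P₀/P).
P₀/P = 0.965/0.538 = 1.7937; ln(1.7937) = 0.58428.
z = 6530.7 × 0.58428 = 3815.8 m.

z ≈ 3820 m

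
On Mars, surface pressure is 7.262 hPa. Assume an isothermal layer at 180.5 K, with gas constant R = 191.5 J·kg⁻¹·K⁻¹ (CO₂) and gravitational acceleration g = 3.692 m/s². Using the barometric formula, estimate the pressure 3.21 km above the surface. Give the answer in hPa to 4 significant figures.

Scale height: H = RT/g = 191.5 × 180.5 / 3.692 = 9362.3 m.
Barometric formula: P = P₀ exp(−z/H).
z/H = 3210.0/9362.3 = 0.34286; exp(−0.34286) = 0.70974.
P = 7.262 × 0.70974 = 5.1541 hPa.

P ≈ 5.154 hPa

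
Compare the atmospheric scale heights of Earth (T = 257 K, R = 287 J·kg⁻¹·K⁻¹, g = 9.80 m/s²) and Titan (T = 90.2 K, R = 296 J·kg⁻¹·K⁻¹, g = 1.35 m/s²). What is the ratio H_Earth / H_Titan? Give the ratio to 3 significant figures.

H_Earth/H_Titan ≈ 0.381

H = RT/g for each body.
H_Earth = 287 × 257 / 9.80 = 7526.4 m.
H_Titan = 296 × 90.2 / 1.35 = 19777 m.
H_Earth/H_Titan = 7526.4/19777 = 0.38056.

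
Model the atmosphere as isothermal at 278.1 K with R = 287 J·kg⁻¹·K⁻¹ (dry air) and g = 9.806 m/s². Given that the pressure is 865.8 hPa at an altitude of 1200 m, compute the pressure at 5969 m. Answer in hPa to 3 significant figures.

P ≈ 482 hPa

Scale height: H = RT/g = 287 × 278.1 / 9.806 = 8139.4 m.
Between two levels, P₂ = P₁ exp(−Δz/H) with Δz = z₂ − z₁.
Δz = 5969.0 − 1200.0 = 4769.0 m; Δz/H = 4769.0/8139.4 = 0.58592.
P₂ = 865.8 × exp(−0.58592) = 865.8 × 0.55659 = 481.90 hPa.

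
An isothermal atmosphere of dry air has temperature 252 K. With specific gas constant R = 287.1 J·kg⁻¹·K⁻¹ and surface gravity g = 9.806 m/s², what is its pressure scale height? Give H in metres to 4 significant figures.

The scale height of an isothermal atmosphere is H = RT/g.
H = 287.1 × 252 / 9.806 = 72349/9.806 = 7378.0 m.

H ≈ 7378 m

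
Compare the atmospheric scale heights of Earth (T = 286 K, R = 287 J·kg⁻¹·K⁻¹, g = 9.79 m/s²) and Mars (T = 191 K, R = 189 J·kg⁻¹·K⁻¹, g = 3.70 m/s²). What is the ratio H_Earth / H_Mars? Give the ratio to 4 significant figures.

H = RT/g for each body.
H_Earth = 287 × 286 / 9.79 = 8384.3 m.
H_Mars = 189 × 191 / 3.70 = 9756.5 m.
H_Earth/H_Mars = 8384.3/9756.5 = 0.85936.

H_Earth/H_Mars ≈ 0.8594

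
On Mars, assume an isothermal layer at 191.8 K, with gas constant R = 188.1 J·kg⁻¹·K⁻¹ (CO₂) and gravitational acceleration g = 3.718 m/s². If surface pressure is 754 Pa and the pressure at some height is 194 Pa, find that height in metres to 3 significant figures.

z ≈ 13200 m

Scale height: H = RT/g = 188.1 × 191.8 / 3.718 = 9703.5 m.
Invert the barometric formula: z = H ln(P₀/P).
P₀/P = 754/194 = 3.8866; ln(3.8866) = 1.3575.
z = 9703.5 × 1.3575 = 13173 m.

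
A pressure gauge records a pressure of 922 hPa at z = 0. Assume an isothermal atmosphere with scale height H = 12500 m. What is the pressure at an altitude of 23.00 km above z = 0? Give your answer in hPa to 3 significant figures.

Barometric formula: P = P₀ exp(−z/H).
z/H = 23000/12500 = 1.8400; exp(−1.8400) = 0.15882.
P = 922 × 0.15882 = 146.43 hPa.

P ≈ 146 hPa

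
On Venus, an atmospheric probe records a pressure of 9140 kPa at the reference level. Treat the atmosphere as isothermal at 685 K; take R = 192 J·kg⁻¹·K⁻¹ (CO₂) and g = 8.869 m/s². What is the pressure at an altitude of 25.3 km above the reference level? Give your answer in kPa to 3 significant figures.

P ≈ 1660 kPa

Scale height: H = RT/g = 192 × 685 / 8.869 = 14829 m.
Barometric formula: P = P₀ exp(−z/H).
z/H = 25300/14829 = 1.7061; exp(−1.7061) = 0.18157.
P = 9140 × 0.18157 = 1659.5 kPa.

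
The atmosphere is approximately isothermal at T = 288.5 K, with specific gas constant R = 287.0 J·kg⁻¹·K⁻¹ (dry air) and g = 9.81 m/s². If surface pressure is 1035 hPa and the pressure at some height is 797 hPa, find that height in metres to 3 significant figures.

Scale height: H = RT/g = 287.0 × 288.5 / 9.81 = 8440.3 m.
Invert the barometric formula: z = H ln(P₀/P).
P₀/P = 1035/797 = 1.2986; ln(1.2986) = 0.26129.
z = 8440.3 × 0.26129 = 2205.4 m.

z ≈ 2210 m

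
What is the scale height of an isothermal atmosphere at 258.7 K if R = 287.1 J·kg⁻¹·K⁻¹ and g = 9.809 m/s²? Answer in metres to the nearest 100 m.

The scale height of an isothermal atmosphere is H = RT/g.
H = 287.1 × 258.7 / 9.809 = 74273/9.809 = 7571.9 m.

H ≈ 7600 m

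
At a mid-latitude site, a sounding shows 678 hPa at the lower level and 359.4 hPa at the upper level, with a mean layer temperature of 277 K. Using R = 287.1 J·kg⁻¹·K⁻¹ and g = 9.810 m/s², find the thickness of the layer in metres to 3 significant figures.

Δz ≈ 5150 m

Hypsometric equation: Δz = (R T̄/g) ln(P₁/P₂).
R T̄/g = 287.1 × 277 / 9.810 = 8106.7 m.
ln(678/359.4) = ln(1.8865) = 0.63472.
Δz = 8106.7 × 0.63472 = 5145.5 m.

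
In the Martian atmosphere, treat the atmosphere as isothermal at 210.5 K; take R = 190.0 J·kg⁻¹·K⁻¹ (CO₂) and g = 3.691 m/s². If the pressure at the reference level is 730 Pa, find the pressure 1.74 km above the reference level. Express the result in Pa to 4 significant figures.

Scale height: H = RT/g = 190.0 × 210.5 / 3.691 = 10836 m.
Barometric formula: P = P₀ exp(−z/H).
z/H = 1740.0/10836 = 0.16058; exp(−0.16058) = 0.85165.
P = 730 × 0.85165 = 621.70 Pa.

P ≈ 621.7 Pa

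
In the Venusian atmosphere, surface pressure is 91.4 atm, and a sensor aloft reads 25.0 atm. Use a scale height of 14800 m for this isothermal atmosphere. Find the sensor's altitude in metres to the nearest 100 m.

Invert the barometric formula: z = H ln(P₀/P).
P₀/P = 91.4/25.0 = 3.6560; ln(3.6560) = 1.2964.
z = 14800 × 1.2964 = 19187 m.

z ≈ 19200 m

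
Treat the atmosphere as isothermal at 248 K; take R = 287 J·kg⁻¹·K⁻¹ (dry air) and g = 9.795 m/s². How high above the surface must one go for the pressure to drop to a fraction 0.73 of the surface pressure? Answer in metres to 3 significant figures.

z ≈ 2290 m

Scale height: H = RT/g = 287 × 248 / 9.795 = 7266.6 m.
Set P/P₀ = exp(−z/H) = 0.73, so z = −H ln(0.73).
−ln(0.73) = 0.31471; z = 7266.6 × 0.31471 = 2286.9 m.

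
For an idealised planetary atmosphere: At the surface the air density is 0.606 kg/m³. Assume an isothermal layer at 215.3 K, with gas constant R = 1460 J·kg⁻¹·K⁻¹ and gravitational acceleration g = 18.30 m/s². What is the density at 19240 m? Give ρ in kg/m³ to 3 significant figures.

ρ ≈ 0.198 kg/m³

Scale height: H = RT/g = 1460 × 215.3 / 18.30 = 17177 m.
In an isothermal atmosphere, density decays like pressure: ρ = ρ₀ exp(−z/H).
z/H = 19240/17177 = 1.1201; exp(−1.1201) = 0.32625.
ρ = 0.606 × 0.32625 = 0.19771 kg/m³.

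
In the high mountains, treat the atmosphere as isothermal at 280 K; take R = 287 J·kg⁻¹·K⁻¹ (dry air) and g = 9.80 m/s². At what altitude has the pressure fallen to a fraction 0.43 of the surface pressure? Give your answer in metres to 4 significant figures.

Scale height: H = RT/g = 287 × 280 / 9.80 = 8200.0 m.
Set P/P₀ = exp(−z/H) = 0.43, so z = −H ln(0.43).
−ln(0.43) = 0.84397; z = 8200.0 × 0.84397 = 6920.6 m.

z ≈ 6921 m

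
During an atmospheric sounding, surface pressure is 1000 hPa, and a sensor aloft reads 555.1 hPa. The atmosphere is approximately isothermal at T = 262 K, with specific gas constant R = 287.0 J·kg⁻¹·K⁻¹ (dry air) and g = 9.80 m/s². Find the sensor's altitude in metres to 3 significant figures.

Scale height: H = RT/g = 287.0 × 262 / 9.80 = 7672.9 m.
Invert the barometric formula: z = H ln(P₀/P).
P₀/P = 1000/555.1 = 1.8015; ln(1.8015) = 0.58862.
z = 7672.9 × 0.58862 = 4516.4 m.

z ≈ 4520 m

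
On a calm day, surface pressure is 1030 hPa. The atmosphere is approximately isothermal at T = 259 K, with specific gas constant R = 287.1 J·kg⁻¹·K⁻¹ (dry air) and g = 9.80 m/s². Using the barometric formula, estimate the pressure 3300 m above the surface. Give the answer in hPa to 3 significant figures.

Scale height: H = RT/g = 287.1 × 259 / 9.80 = 7587.6 m.
Barometric formula: P = P₀ exp(−z/H).
z/H = 3300.0/7587.6 = 0.43492; exp(−0.43492) = 0.64732.
P = 1030 × 0.64732 = 666.74 hPa.

P ≈ 667 hPa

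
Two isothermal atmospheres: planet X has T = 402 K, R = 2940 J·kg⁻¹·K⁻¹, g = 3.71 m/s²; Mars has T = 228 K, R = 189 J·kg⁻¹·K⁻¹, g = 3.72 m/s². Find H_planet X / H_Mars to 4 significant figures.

H = RT/g for each body.
H_planet X = 2940 × 402 / 3.71 = 318570 m.
H_Mars = 189 × 228 / 3.72 = 11584 m.
H_planet X/H_Mars = 318570/11584 = 27.501.

H_planet X/H_Mars ≈ 27.50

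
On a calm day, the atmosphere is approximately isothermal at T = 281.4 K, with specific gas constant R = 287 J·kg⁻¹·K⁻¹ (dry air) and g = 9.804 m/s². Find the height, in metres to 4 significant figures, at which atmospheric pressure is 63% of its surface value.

Scale height: H = RT/g = 287 × 281.4 / 9.804 = 8237.6 m.
Set P/P₀ = exp(−z/H) = 0.63, so z = −H ln(0.63).
−ln(0.63) = 0.46204; z = 8237.6 × 0.46204 = 3806.1 m.

z ≈ 3806 m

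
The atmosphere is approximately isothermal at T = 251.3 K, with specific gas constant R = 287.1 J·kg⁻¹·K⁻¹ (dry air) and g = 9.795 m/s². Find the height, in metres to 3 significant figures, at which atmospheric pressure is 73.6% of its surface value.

z ≈ 2260 m

Scale height: H = RT/g = 287.1 × 251.3 / 9.795 = 7365.8 m.
Set P/P₀ = exp(−z/H) = 0.736, so z = −H ln(0.736).
−ln(0.736) = 0.30653; z = 7365.8 × 0.30653 = 2257.8 m.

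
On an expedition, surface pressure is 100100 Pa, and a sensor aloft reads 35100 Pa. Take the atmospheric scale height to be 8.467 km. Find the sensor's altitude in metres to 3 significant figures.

z ≈ 8870 m

Invert the barometric formula: z = H ln(P₀/P).
P₀/P = 100100/35100 = 2.8519; ln(2.8519) = 1.0480.
z = 8467.0 × 1.0480 = 8873.4 m.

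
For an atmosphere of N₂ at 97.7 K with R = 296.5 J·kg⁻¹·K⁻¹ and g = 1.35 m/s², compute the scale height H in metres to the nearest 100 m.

The scale height of an isothermal atmosphere is H = RT/g.
H = 296.5 × 97.7 / 1.35 = 28968/1.35 = 21458 m.

H ≈ 21500 m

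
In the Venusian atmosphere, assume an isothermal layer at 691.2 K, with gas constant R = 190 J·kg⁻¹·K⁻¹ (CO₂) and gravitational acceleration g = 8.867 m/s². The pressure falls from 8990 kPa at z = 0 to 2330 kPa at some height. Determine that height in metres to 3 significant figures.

Scale height: H = RT/g = 190 × 691.2 / 8.867 = 14811 m.
Invert the barometric formula: z = H ln(P₀/P).
P₀/P = 8990/2330 = 3.8584; ln(3.8584) = 1.3503.
z = 14811 × 1.3503 = 19999 m.

z ≈ 20000 m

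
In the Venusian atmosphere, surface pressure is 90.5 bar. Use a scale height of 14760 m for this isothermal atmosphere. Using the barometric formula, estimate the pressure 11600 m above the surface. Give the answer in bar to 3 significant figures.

Barometric formula: P = P₀ exp(−z/H).
z/H = 11600/14760 = 0.78591; exp(−0.78591) = 0.45570.
P = 90.5 × 0.45570 = 41.241 bar.

P ≈ 41.2 bar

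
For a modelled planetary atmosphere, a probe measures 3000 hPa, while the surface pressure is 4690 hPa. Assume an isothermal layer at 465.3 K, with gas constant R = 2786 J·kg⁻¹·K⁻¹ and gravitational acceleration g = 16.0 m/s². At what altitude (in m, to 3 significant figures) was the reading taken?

Scale height: H = RT/g = 2786 × 465.3 / 16.0 = 81020 m.
Invert the barometric formula: z = H ln(P₀/P).
P₀/P = 4690/3000 = 1.5633; ln(1.5633) = 0.44680.
z = 81020 × 0.44680 = 36200 m.

z ≈ 36200 m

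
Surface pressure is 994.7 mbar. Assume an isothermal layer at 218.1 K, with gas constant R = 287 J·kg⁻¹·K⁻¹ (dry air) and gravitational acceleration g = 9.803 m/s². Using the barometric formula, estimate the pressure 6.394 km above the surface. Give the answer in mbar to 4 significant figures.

Scale height: H = RT/g = 287 × 218.1 / 9.803 = 6385.3 m.
Barometric formula: P = P₀ exp(−z/H).
z/H = 6394.0/6385.3 = 1.0014; exp(−1.0014) = 0.36736.
P = 994.7 × 0.36736 = 365.41 mbar.

P ≈ 365.4 mbar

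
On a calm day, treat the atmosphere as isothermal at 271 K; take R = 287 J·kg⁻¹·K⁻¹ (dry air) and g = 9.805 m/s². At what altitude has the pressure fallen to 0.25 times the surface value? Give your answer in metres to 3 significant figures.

Scale height: H = RT/g = 287 × 271 / 9.805 = 7932.4 m.
Set P/P₀ = exp(−z/H) = 0.25, so z = −H ln(0.25).
−ln(0.25) = 1.3863; z = 7932.4 × 1.3863 = 10997 m.

z ≈ 11000 m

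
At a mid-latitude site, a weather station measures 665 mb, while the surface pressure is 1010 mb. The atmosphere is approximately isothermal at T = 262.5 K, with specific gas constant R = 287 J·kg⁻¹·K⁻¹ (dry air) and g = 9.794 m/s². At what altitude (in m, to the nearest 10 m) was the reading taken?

Scale height: H = RT/g = 287 × 262.5 / 9.794 = 7692.2 m.
Invert the barometric formula: z = H ln(P₀/P).
P₀/P = 1010/665 = 1.5188; ln(1.5188) = 0.41792.
z = 7692.2 × 0.41792 = 3214.7 m.

z ≈ 3210 m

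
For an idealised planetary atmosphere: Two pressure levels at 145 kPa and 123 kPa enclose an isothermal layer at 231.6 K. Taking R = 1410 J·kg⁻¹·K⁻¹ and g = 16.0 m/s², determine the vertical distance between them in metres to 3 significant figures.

Hypsometric equation: Δz = (R T̄/g) ln(P₁/P₂).
R T̄/g = 1410 × 231.6 / 16.0 = 20410 m.
ln(145/123) = ln(1.1789) = 0.16458.
Δz = 20410 × 0.16458 = 3359.1 m.

Δz ≈ 3360 m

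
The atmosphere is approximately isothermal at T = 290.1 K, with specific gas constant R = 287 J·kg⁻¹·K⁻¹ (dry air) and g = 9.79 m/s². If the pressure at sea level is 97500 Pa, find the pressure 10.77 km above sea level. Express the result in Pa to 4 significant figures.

Scale height: H = RT/g = 287 × 290.1 / 9.79 = 8504.5 m.
Barometric formula: P = P₀ exp(−z/H).
z/H = 10770/8504.5 = 1.2664; exp(−1.2664) = 0.28184.
P = 97500 × 0.28184 = 27479 Pa.

P ≈ 27480 Pa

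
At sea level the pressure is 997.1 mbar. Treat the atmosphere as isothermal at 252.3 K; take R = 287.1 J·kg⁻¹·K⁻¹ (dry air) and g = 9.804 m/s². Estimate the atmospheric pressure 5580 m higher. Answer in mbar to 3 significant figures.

P ≈ 469 mbar

Scale height: H = RT/g = 287.1 × 252.3 / 9.804 = 7388.3 m.
Barometric formula: P = P₀ exp(−z/H).
z/H = 5580.0/7388.3 = 0.75525; exp(−0.75525) = 0.46989.
P = 997.1 × 0.46989 = 468.53 mbar.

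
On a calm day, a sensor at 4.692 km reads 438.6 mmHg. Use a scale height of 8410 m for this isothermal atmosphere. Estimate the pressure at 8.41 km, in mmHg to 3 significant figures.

Between two levels, P₂ = P₁ exp(−Δz/H) with Δz = z₂ − z₁.
Δz = 8410.0 − 4692.0 = 3718.0 m; Δz/H = 3718.0/8410.0 = 0.44209.
P₂ = 438.6 × exp(−0.44209) = 438.6 × 0.64269 = 281.88 mmHg.

P ≈ 282 mmHg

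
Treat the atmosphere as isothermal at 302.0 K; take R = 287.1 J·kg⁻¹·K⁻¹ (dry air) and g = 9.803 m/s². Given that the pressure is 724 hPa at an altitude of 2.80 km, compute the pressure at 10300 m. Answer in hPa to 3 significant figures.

Scale height: H = RT/g = 287.1 × 302.0 / 9.803 = 8844.7 m.
Between two levels, P₂ = P₁ exp(−Δz/H) with Δz = z₂ − z₁.
Δz = 10300 − 2800.0 = 7500.0 m; Δz/H = 7500.0/8844.7 = 0.84797.
P₂ = 724 × exp(−0.84797) = 724 × 0.42828 = 310.07 hPa.

P ≈ 310 hPa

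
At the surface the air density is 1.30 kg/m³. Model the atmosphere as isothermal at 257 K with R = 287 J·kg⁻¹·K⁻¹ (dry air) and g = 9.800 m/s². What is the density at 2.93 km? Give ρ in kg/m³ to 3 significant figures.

ρ ≈ 0.881 kg/m³

Scale height: H = RT/g = 287 × 257 / 9.800 = 7526.4 m.
In an isothermal atmosphere, density decays like pressure: ρ = ρ₀ exp(−z/H).
z/H = 2930.0/7526.4 = 0.38930; exp(−0.38930) = 0.67753.
ρ = 1.30 × 0.67753 = 0.88079 kg/m³.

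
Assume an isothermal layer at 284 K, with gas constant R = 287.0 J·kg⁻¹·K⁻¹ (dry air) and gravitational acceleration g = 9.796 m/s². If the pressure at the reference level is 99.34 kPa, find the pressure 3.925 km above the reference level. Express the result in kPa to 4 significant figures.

P ≈ 61.98 kPa

Scale height: H = RT/g = 287.0 × 284 / 9.796 = 8320.5 m.
Barometric formula: P = P₀ exp(−z/H).
z/H = 3925.0/8320.5 = 0.47173; exp(−0.47173) = 0.62392.
P = 99.34 × 0.62392 = 61.980 kPa.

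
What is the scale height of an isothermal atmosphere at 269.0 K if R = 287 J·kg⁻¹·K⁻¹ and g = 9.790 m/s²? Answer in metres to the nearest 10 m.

H ≈ 7890 m

The scale height of an isothermal atmosphere is H = RT/g.
H = 287 × 269.0 / 9.790 = 77203/9.790 = 7885.9 m.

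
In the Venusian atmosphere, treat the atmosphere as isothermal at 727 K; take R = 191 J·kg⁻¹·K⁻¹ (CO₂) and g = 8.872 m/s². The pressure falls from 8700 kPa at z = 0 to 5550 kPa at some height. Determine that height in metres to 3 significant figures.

z ≈ 7040 m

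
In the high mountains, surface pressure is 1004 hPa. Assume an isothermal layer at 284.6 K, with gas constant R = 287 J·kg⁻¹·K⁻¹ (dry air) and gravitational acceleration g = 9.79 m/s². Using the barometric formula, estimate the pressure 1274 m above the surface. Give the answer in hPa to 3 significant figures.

Scale height: H = RT/g = 287 × 284.6 / 9.79 = 8343.2 m.
Barometric formula: P = P₀ exp(−z/H).
z/H = 1274.0/8343.2 = 0.15270; exp(−0.15270) = 0.85839.
P = 1004 × 0.85839 = 861.82 hPa.

P ≈ 862 hPa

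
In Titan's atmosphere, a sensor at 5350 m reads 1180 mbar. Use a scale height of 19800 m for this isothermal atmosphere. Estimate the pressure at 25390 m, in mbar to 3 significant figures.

Between two levels, P₂ = P₁ exp(−Δz/H) with Δz = z₂ − z₁.
Δz = 25390 − 5350.0 = 20040 m; Δz/H = 20040/19800 = 1.0121.
P₂ = 1180 × exp(−1.0121) = 1180 × 0.36345 = 428.87 mbar.

P ≈ 429 mbar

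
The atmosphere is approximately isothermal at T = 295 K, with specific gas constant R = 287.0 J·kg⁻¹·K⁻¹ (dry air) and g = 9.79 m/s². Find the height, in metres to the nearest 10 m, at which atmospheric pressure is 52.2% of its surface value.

Scale height: H = RT/g = 287.0 × 295 / 9.79 = 8648.1 m.
Set P/P₀ = exp(−z/H) = 0.522, so z = −H ln(0.522).
−ln(0.522) = 0.65009; z = 8648.1 × 0.65009 = 5622.0 m.

z ≈ 5620 m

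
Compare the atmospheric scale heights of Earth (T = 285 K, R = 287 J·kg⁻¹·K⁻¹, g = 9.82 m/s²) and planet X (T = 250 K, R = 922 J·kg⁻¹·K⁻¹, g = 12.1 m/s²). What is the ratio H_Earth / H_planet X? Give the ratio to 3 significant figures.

H = RT/g for each body.
H_Earth = 287 × 285 / 9.82 = 8329.4 m.
H_planet X = 922 × 250 / 12.1 = 19050 m.
H_Earth/H_planet X = 8329.4/19050 = 0.43724.

H_Earth/H_planet X ≈ 0.437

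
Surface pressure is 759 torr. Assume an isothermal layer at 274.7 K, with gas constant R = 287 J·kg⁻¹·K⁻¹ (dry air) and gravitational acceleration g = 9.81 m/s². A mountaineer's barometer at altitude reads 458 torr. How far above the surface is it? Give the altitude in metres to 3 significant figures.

z ≈ 4060 m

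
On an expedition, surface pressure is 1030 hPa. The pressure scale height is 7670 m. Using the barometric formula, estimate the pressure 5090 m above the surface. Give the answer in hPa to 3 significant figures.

Barometric formula: P = P₀ exp(−z/H).
z/H = 5090.0/7670.0 = 0.66362; exp(−0.66362) = 0.51498.
P = 1030 × 0.51498 = 530.43 hPa.

P ≈ 530 hPa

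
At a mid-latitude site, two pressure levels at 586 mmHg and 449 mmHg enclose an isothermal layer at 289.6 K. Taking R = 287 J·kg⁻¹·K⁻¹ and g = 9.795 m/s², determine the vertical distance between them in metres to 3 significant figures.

Δz ≈ 2260 m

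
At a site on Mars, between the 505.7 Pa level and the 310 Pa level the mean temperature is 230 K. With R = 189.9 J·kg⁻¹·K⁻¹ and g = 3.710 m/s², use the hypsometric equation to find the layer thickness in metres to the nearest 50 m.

Hypsometric equation: Δz = (R T̄/g) ln(P₁/P₂).
R T̄/g = 189.9 × 230 / 3.710 = 11773 m.
ln(505.7/310) = ln(1.6313) = 0.48938.
Δz = 11773 × 0.48938 = 5761.5 m.

Δz ≈ 5750 m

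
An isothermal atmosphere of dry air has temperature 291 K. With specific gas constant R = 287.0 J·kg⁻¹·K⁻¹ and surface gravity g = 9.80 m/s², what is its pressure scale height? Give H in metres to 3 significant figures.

The scale height of an isothermal atmosphere is H = RT/g.
H = 287.0 × 291 / 9.80 = 83517/9.80 = 8522.1 m.

H ≈ 8520 m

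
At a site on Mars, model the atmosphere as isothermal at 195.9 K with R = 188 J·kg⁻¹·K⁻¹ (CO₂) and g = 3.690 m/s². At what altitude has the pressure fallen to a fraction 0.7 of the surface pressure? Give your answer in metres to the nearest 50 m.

Scale height: H = RT/g = 188 × 195.9 / 3.690 = 9980.8 m.
Set P/P₀ = exp(−z/H) = 0.7, so z = −H ln(0.7).
−ln(0.7) = 0.35667; z = 9980.8 × 0.35667 = 3559.9 m.

z ≈ 3550 m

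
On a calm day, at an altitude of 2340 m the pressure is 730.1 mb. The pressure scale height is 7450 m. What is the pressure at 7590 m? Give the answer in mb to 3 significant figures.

P ≈ 361 mb

Between two levels, P₂ = P₁ exp(−Δz/H) with Δz = z₂ − z₁.
Δz = 7590.0 − 2340.0 = 5250.0 m; Δz/H = 5250.0/7450.0 = 0.70470.
P₂ = 730.1 × exp(−0.70470) = 730.1 × 0.49426 = 360.86 mb.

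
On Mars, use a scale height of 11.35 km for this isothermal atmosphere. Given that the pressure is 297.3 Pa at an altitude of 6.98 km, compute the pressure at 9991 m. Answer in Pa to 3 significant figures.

P ≈ 228 Pa

Between two levels, P₂ = P₁ exp(−Δz/H) with Δz = z₂ − z₁.
Δz = 9991.0 − 6980.0 = 3011.0 m; Δz/H = 3011.0/11350 = 0.26529.
P₂ = 297.3 × exp(−0.26529) = 297.3 × 0.76698 = 228.02 Pa.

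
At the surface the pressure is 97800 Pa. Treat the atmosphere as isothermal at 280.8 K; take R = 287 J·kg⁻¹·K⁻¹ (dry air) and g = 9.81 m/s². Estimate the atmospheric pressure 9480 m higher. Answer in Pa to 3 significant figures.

P ≈ 30800 Pa

Scale height: H = RT/g = 287 × 280.8 / 9.81 = 8215.0 m.
Barometric formula: P = P₀ exp(−z/H).
z/H = 9480.0/8215.0 = 1.1540; exp(−1.1540) = 0.31537.
P = 97800 × 0.31537 = 30843 Pa.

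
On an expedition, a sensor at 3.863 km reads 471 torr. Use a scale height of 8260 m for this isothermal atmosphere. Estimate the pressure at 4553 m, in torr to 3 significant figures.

Between two levels, P₂ = P₁ exp(−Δz/H) with Δz = z₂ − z₁.
Δz = 4553.0 − 3863.0 = 690.00 m; Δz/H = 690.00/8260.0 = 0.083535.
P₂ = 471 × exp(−0.083535) = 471 × 0.91986 = 433.25 torr.

P ≈ 433 torr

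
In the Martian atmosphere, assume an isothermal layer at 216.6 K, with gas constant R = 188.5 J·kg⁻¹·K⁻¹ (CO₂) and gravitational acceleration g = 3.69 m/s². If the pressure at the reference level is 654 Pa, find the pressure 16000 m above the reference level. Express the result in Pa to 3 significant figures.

P ≈ 154 Pa

Scale height: H = RT/g = 188.5 × 216.6 / 3.69 = 11065 m.
Barometric formula: P = P₀ exp(−z/H).
z/H = 16000/11065 = 1.4460; exp(−1.4460) = 0.23551.
P = 654 × 0.23551 = 154.02 Pa.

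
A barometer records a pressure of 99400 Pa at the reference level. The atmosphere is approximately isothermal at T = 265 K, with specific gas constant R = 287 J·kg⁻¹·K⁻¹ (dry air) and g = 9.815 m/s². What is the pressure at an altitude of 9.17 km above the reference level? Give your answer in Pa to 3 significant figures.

P ≈ 30400 Pa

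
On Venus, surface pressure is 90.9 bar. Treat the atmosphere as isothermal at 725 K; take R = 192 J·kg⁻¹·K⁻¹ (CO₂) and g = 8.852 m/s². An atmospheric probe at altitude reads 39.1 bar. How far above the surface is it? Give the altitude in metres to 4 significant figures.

Scale height: H = RT/g = 192 × 725 / 8.852 = 15725 m.
Invert the barometric formula: z = H ln(P₀/P).
P₀/P = 90.9/39.1 = 2.3248; ln(2.3248) = 0.84363.
z = 15725 × 0.84363 = 13266 m.

z ≈ 13270 m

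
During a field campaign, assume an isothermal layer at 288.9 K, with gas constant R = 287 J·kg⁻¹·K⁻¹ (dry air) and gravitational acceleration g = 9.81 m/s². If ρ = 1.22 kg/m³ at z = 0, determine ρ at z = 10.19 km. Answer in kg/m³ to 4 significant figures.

ρ ≈ 0.3654 kg/m³

Scale height: H = RT/g = 287 × 288.9 / 9.81 = 8452.0 m.
In an isothermal atmosphere, density decays like pressure: ρ = ρ₀ exp(−z/H).
z/H = 10190/8452.0 = 1.2056; exp(−1.2056) = 0.29951.
ρ = 1.22 × 0.29951 = 0.36540 kg/m³.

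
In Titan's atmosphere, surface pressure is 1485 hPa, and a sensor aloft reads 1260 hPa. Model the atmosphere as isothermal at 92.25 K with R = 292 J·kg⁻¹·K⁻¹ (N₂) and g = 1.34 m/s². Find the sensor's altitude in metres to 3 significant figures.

z ≈ 3300 m

Scale height: H = RT/g = 292 × 92.25 / 1.34 = 20102 m.
Invert the barometric formula: z = H ln(P₀/P).
P₀/P = 1485/1260 = 1.1786; ln(1.1786) = 0.16433.
z = 20102 × 0.16433 = 3303.4 m.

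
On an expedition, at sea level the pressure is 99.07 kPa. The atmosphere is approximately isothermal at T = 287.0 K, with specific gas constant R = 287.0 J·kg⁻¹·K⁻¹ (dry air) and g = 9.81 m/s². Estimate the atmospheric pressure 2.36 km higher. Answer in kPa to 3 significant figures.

Scale height: H = RT/g = 287.0 × 287.0 / 9.81 = 8396.4 m.
Barometric formula: P = P₀ exp(−z/H).
z/H = 2360.0/8396.4 = 0.28107; exp(−0.28107) = 0.75498.
P = 99.07 × 0.75498 = 74.796 kPa.

P ≈ 74.8 kPa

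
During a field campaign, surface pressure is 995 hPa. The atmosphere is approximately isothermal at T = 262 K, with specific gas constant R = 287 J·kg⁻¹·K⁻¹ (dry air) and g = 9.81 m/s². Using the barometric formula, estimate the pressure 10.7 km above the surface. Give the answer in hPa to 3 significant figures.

P ≈ 246 hPa

Scale height: H = RT/g = 287 × 262 / 9.81 = 7665.0 m.
Barometric formula: P = P₀ exp(−z/H).
z/H = 10700/7665.0 = 1.3960; exp(−1.3960) = 0.24759.
P = 995 × 0.24759 = 246.35 hPa.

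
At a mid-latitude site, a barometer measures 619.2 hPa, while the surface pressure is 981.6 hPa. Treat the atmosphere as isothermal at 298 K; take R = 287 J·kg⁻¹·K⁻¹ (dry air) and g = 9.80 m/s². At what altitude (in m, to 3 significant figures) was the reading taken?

Scale height: H = RT/g = 287 × 298 / 9.80 = 8727.1 m.
Invert the barometric formula: z = H ln(P₀/P).
P₀/P = 981.6/619.2 = 1.5853; ln(1.5853) = 0.46077.
z = 8727.1 × 0.46077 = 4021.2 m.

z ≈ 4020 m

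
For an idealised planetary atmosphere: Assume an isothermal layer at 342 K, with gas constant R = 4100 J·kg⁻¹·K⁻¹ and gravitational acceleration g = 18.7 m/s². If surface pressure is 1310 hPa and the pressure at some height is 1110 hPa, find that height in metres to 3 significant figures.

Scale height: H = RT/g = 4100 × 342 / 18.7 = 74984 m.
Invert the barometric formula: z = H ln(P₀/P).
P₀/P = 1310/1110 = 1.1802; ln(1.1802) = 0.16568.
z = 74984 × 0.16568 = 12423 m.

z ≈ 12400 m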